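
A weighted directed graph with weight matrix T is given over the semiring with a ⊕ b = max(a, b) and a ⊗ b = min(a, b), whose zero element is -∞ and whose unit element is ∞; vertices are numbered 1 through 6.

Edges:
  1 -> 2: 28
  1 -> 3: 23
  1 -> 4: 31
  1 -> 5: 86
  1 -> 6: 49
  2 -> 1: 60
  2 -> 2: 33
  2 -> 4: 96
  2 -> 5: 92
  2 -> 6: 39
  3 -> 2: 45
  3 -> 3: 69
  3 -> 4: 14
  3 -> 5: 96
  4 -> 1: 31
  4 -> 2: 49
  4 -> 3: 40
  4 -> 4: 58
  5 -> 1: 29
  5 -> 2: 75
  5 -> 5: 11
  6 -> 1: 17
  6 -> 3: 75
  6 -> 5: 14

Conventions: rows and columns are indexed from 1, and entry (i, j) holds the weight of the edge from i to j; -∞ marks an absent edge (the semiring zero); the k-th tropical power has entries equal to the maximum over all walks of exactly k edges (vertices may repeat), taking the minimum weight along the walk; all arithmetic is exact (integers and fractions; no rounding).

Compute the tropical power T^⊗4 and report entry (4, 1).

T^⊗2:
  [31, 75, 49, 31, 28, 28]
  [33, 75, 40, 58, 60, 49]
  [45, 75, 69, 45, 69, 39]
  [49, 49, 40, 58, 49, 39]
  [60, 33, 23, 75, 75, 39]
  [14, 45, 69, 17, 75, 17]
T^⊗3:
  [60, 45, 49, 75, 75, 39]
  [60, 60, 49, 75, 75, 39]
  [60, 69, 69, 75, 75, 45]
  [49, 49, 40, 58, 49, 49]
  [33, 75, 40, 58, 60, 49]
  [45, 75, 69, 45, 69, 39]
T^⊗4:
  [45, 75, 49, 58, 60, 49]
  [60, 75, 49, 60, 60, 49]
  [60, 75, 69, 69, 69, 49]
  [49, 49, 49, 58, 49, 49]
  [60, 60, 49, 75, 75, 39]
  [60, 69, 69, 75, 75, 45]
Key observation: the optimum is the walk 4->2->5->2->1, with weight 49 min 92 min 75 min 60 = 49.
Optimal value attained by: walk 4->2->5->2->1.
Answer: (T^⊗4)[4][1] = 49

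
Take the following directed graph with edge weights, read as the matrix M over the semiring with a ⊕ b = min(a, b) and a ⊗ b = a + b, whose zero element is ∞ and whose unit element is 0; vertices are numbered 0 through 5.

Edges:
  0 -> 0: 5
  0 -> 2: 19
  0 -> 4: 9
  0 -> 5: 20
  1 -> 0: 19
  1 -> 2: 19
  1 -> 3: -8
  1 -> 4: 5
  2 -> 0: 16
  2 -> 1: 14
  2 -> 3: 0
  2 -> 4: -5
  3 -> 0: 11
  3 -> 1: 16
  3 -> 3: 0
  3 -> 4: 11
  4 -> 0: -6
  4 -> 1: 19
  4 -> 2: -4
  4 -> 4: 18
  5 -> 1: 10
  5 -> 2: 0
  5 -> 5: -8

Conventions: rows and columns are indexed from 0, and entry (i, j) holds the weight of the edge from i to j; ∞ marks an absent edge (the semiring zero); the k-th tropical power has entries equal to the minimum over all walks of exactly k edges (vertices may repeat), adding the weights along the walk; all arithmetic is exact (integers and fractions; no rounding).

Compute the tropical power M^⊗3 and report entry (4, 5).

M^⊗2:
  [3, 28, 5, 19, 14, 12]
  [-1, 8, 1, -8, 3, 39]
  [-11, 14, -9, 0, 11, 36]
  [5, 16, 7, 0, 11, 31]
  [-1, 10, 13, -4, -9, 14]
  [16, 2, -8, 0, -5, -16]
M^⊗3:
  [8, 19, 10, 5, 0, 4]
  [-3, 8, -1, -8, -4, 19]
  [-6, 5, 7, -9, -14, 9]
  [5, 16, 7, 0, 2, 23]
  [-15, 10, -13, -4, 7, 6]
  [-11, -6, -16, -8, -13, -24]
Key observation: the optimum is the walk 4->0->5->5, with weight (-6) + 20 + (-8) = 6.
Optimal value attained by: walk 4->0->5->5.
Answer: (M^⊗3)[4][5] = 6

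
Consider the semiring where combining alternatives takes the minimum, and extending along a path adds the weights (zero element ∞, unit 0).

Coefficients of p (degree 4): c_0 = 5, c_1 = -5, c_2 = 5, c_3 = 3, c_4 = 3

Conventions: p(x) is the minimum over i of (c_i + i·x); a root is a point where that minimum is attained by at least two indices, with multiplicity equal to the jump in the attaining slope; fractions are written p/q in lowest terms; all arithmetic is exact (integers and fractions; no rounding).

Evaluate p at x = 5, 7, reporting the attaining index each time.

p(5) = min(5+0·5=5, -5+1·5=0, 5+2·5=15, 3+3·5=18, 3+4·5=23) = 0 (attained by i=1)
p(7) = min(5+0·7=5, -5+1·7=2, 5+2·7=19, 3+3·7=24, 3+4·7=31) = 2 (attained by i=1)
Answer: p(5) = 0; p(7) = 2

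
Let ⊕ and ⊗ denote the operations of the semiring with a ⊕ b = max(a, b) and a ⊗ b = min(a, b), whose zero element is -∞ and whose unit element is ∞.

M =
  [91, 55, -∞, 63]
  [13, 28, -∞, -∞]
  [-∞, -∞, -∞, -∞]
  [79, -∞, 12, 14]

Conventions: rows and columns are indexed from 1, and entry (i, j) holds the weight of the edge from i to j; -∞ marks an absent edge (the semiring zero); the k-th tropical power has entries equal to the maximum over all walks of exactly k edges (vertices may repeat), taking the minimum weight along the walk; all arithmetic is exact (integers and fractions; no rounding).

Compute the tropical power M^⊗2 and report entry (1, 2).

M^⊗2:
  [91, 55, 12, 63]
  [13, 28, -∞, 13]
  [-∞, -∞, -∞, -∞]
  [79, 55, 12, 63]
Key observation: the optimum is the walk 1->1->2, with weight 91 min 55 = 55.
Optimal value attained by: walk 1->1->2.
Answer: (M^⊗2)[1][2] = 55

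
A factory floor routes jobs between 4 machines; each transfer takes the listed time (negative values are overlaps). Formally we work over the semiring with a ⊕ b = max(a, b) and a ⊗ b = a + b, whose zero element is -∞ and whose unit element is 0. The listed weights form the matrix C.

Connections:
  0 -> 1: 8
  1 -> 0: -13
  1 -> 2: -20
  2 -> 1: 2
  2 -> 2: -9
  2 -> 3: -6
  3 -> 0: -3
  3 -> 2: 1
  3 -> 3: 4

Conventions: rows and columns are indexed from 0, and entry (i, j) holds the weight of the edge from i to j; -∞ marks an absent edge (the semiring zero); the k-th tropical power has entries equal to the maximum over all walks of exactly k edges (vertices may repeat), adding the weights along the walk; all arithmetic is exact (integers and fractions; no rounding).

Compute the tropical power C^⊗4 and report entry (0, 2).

C^⊗2:
  [-5, -∞, -12, -∞]
  [-∞, -5, -29, -26]
  [-9, -7, -5, -2]
  [1, 5, 5, 8]
C^⊗3:
  [-∞, 3, -21, -18]
  [-18, -27, -25, -22]
  [-5, -1, -1, 2]
  [5, 9, 9, 12]
C^⊗4:
  [-10, -19, -17, -14]
  [-25, -10, -21, -18]
  [-1, 3, 3, 6]
  [9, 13, 13, 16]
Key observation: the optimum is the walk 0->1->0->1->2, with weight 8 + (-13) + 8 + (-20) = -17.
Optimal value attained by: walk 0->1->0->1->2.
Answer: (C^⊗4)[0][2] = -17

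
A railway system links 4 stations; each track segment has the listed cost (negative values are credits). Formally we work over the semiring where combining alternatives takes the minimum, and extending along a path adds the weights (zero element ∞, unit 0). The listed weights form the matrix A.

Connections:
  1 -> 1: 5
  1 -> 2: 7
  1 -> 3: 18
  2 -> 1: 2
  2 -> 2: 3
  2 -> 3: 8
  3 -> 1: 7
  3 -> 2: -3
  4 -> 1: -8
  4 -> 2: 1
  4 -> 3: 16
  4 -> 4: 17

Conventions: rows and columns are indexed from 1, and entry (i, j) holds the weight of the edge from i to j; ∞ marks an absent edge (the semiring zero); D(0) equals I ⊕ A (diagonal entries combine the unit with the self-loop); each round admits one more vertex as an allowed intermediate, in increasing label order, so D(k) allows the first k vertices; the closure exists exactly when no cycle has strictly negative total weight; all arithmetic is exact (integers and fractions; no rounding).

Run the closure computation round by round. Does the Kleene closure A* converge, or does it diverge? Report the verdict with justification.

D(0):
  [0, 7, 18, ∞]
  [2, 0, 8, ∞]
  [7, -3, 0, ∞]
  [-8, 1, 16, 0]
D(1):
  [0, 7, 18, ∞]
  [2, 0, 8, ∞]
  [7, -3, 0, ∞]
  [-8, -1, 10, 0]
D(2):
  [0, 7, 15, ∞]
  [2, 0, 8, ∞]
  [-1, -3, 0, ∞]
  [-8, -1, 7, 0]
D(3):
  [0, 7, 15, ∞]
  [2, 0, 8, ∞]
  [-1, -3, 0, ∞]
  [-8, -1, 7, 0]
D(4):
  [0, 7, 15, ∞]
  [2, 0, 8, ∞]
  [-1, -3, 0, ∞]
  [-8, -1, 7, 0]
Key observation: every diagonal entry stays at the unit through all rounds, so no improving cycle exists.
Answer: CONVERGES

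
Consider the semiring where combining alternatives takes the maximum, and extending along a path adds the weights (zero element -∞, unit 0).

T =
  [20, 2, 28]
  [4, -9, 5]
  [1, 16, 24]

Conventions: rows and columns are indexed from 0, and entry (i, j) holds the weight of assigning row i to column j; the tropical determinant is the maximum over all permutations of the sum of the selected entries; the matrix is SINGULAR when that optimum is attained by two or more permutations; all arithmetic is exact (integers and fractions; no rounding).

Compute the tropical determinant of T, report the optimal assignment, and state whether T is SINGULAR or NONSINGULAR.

σ = (0, 1, 2): 20 + (-9) + 24 = 35
σ = (0, 2, 1): 20 + 5 + 16 = 41
σ = (1, 0, 2): 2 + 4 + 24 = 30
σ = (1, 2, 0): 2 + 5 + 1 = 8
σ = (2, 0, 1): 28 + 4 + 16 = 48
σ = (2, 1, 0): 28 + (-9) + 1 = 20
Optimal value attained by: σ = (2, 0, 1).
Answer: det⊕(T) = 48; verdict: NONSINGULAR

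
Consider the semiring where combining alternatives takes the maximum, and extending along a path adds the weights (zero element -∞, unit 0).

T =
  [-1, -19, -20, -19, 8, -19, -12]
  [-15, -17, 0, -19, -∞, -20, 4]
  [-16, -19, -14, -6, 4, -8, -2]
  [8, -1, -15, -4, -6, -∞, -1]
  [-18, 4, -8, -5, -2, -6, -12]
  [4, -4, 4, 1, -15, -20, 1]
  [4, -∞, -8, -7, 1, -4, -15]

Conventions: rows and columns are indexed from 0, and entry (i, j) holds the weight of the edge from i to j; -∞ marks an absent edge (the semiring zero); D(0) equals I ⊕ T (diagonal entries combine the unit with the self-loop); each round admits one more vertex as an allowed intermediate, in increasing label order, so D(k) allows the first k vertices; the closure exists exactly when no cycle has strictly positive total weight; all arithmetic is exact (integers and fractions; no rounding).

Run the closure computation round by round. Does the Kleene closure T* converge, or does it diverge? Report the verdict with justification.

D(0):
  [0, -19, -20, -19, 8, -19, -12]
  [-15, 0, 0, -19, -∞, -20, 4]
  [-16, -19, 0, -6, 4, -8, -2]
  [8, -1, -15, 0, -6, -∞, -1]
  [-18, 4, -8, -5, 0, -6, -12]
  [4, -4, 4, 1, -15, 0, 1]
  [4, -∞, -8, -7, 1, -4, 0]
D(1):
  [0, -19, -20, -19, 8, -19, -12]
  [-15, 0, 0, -19, -7, -20, 4]
  [-16, -19, 0, -6, 4, -8, -2]
  [8, -1, -12, 0, 16, -11, -1]
  [-18, 4, -8, -5, 0, -6, -12]
  [4, -4, 4, 1, 12, 0, 1]
  [4, -15, -8, -7, 12, -4, 0]
D(2):
  [0, -19, -19, -19, 8, -19, -12]
  [-15, 0, 0, -19, -7, -20, 4]
  [-16, -19, 0, -6, 4, -8, -2]
  [8, -1, -1, 0, 16, -11, 3]
  [-11, 4, 4, -5, 0, -6, 8]
  [4, -4, 4, 1, 12, 0, 1]
  [4, -15, -8, -7, 12, -4, 0]
Detection: at round 3, diagonal entry (4, 4) turns strictly positive.
Key observation: the cycle 4->1->2->4 has total weight 4 + 0 + 4, which is strictly positive.
Answer: DIVERGES — positive cycle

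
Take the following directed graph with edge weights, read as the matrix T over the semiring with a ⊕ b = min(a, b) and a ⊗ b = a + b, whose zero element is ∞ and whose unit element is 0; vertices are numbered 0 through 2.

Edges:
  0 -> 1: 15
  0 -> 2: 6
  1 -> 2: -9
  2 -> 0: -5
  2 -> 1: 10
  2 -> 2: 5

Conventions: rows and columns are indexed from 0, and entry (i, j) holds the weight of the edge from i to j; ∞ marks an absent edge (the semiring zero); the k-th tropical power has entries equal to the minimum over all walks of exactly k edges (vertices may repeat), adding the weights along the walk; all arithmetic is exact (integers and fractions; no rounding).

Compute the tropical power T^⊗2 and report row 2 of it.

T^⊗2:
  [1, 16, 6]
  [-14, 1, -4]
  [0, 10, 1]
Answer: row 2 of T^⊗2 = [0, 10, 1]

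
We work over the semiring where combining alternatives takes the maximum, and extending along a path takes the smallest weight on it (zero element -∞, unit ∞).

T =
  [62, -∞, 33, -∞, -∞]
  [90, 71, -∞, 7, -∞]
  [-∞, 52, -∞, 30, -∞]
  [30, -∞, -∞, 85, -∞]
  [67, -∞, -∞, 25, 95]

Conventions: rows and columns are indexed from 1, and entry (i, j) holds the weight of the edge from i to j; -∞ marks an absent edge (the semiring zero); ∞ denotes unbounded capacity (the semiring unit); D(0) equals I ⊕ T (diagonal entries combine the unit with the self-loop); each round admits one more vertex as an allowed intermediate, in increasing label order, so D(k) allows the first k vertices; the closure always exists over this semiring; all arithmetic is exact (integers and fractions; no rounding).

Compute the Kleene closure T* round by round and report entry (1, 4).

D(0):
  [∞, -∞, 33, -∞, -∞]
  [90, ∞, -∞, 7, -∞]
  [-∞, 52, ∞, 30, -∞]
  [30, -∞, -∞, ∞, -∞]
  [67, -∞, -∞, 25, ∞]
D(1):
  [∞, -∞, 33, -∞, -∞]
  [90, ∞, 33, 7, -∞]
  [-∞, 52, ∞, 30, -∞]
  [30, -∞, 30, ∞, -∞]
  [67, -∞, 33, 25, ∞]
D(2):
  [∞, -∞, 33, -∞, -∞]
  [90, ∞, 33, 7, -∞]
  [52, 52, ∞, 30, -∞]
  [30, -∞, 30, ∞, -∞]
  [67, -∞, 33, 25, ∞]
D(3):
  [∞, 33, 33, 30, -∞]
  [90, ∞, 33, 30, -∞]
  [52, 52, ∞, 30, -∞]
  [30, 30, 30, ∞, -∞]
  [67, 33, 33, 30, ∞]
D(4):
  [∞, 33, 33, 30, -∞]
  [90, ∞, 33, 30, -∞]
  [52, 52, ∞, 30, -∞]
  [30, 30, 30, ∞, -∞]
  [67, 33, 33, 30, ∞]
D(5):
  [∞, 33, 33, 30, -∞]
  [90, ∞, 33, 30, -∞]
  [52, 52, ∞, 30, -∞]
  [30, 30, 30, ∞, -∞]
  [67, 33, 33, 30, ∞]
Answer: T*[1][4] = 30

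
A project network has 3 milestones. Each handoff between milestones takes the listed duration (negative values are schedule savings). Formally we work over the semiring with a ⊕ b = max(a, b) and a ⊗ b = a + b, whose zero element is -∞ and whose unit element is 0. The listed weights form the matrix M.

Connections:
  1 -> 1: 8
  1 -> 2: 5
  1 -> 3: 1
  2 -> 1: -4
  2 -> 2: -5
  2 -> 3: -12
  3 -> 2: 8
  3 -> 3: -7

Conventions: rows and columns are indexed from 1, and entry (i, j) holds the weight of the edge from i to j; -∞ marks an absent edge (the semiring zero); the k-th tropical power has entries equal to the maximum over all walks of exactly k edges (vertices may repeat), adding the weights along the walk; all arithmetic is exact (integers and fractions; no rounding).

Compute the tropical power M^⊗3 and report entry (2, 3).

M^⊗2:
  [16, 13, 9]
  [4, 1, -3]
  [4, 3, -4]
M^⊗3:
  [24, 21, 17]
  [12, 9, 5]
  [12, 9, 5]
Key observation: the optimum is the walk 2->1->1->3, with weight (-4) + 8 + 1 = 5.
Optimal value attained by: walk 2->1->1->3.
Answer: (M^⊗3)[2][3] = 5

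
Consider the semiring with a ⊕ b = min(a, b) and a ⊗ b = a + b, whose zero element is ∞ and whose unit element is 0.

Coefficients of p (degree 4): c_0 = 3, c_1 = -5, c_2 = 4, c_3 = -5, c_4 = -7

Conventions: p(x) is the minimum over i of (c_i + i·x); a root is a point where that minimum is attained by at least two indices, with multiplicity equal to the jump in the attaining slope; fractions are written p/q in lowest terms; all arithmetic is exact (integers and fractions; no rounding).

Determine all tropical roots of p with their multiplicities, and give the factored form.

hull edge (i=0, c=3) to (i=1, c=-5): slope -8, span 1
hull edge (i=1, c=-5) to (i=4, c=-7): slope -2/3, span 3
Factored form: p(x) = -7 ⊗ (x ⊕ 2/3) ⊗ (x ⊕ 2/3) ⊗ (x ⊕ 2/3) ⊗ (x ⊕ 8)
Answer: roots = 2/3 (mult 3), 8 (mult 1)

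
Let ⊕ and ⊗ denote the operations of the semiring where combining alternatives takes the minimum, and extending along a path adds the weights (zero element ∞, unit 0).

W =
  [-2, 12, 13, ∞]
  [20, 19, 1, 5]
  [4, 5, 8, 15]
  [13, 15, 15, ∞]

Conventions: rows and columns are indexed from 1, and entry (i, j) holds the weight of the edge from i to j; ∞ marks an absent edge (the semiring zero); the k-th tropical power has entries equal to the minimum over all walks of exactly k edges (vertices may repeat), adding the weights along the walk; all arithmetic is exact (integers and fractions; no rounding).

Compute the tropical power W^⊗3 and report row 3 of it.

W^⊗2:
  [-4, 10, 11, 17]
  [5, 6, 9, 16]
  [2, 13, 6, 10]
  [11, 20, 16, 20]
W^⊗3:
  [-6, 8, 9, 15]
  [3, 14, 7, 11]
  [0, 11, 14, 18]
  [9, 21, 21, 25]
Answer: row 3 of W^⊗3 = [0, 11, 14, 18]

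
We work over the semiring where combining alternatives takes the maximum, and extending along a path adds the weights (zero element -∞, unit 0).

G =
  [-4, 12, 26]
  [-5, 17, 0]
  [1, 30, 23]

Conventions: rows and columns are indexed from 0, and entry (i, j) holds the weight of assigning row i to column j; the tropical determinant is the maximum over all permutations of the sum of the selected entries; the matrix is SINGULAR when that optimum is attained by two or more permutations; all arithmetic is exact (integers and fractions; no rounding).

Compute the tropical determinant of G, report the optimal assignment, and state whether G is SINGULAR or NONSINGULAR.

σ = (0, 1, 2): (-4) + 17 + 23 = 36
σ = (0, 2, 1): (-4) + 0 + 30 = 26
σ = (1, 0, 2): 12 + (-5) + 23 = 30
σ = (1, 2, 0): 12 + 0 + 1 = 13
σ = (2, 0, 1): 26 + (-5) + 30 = 51
σ = (2, 1, 0): 26 + 17 + 1 = 44
Optimal value attained by: σ = (2, 0, 1).
Answer: det⊕(G) = 51; verdict: NONSINGULAR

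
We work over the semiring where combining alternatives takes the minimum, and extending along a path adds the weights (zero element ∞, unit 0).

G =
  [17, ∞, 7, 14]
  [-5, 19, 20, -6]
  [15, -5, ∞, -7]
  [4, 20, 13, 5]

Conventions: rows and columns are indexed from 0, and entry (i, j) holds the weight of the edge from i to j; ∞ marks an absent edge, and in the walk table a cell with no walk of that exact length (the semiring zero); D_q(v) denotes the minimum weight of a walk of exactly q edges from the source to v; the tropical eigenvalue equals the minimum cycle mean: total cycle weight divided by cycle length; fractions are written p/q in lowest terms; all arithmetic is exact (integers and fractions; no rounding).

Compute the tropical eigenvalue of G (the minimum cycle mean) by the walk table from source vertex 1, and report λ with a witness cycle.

q=0: [∞, 0, ∞, ∞]
q=1: [-5, 19, 20, -6]
q=2: [-2, 14, 2, -1]
q=3: [3, -3, 5, -5]
q=4: [-8, 0, 8, -9]
Optimal cycle mean attained by: cycle 0->2->1->0, total 7 + (-5) + (-5), length 3.
Answer: λ = -1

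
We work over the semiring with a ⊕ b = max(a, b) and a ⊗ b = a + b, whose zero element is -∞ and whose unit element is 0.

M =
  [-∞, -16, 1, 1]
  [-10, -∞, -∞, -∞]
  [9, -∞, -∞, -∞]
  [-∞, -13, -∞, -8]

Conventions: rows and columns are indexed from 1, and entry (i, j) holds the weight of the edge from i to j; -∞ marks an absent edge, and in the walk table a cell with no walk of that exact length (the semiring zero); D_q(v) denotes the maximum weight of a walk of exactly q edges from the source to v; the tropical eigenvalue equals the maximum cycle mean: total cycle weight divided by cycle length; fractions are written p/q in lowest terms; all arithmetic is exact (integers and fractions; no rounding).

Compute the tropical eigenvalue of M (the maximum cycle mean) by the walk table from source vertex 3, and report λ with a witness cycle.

q=0: [-∞, -∞, 0, -∞]
q=1: [9, -∞, -∞, -∞]
q=2: [-∞, -7, 10, 10]
q=3: [19, -3, -∞, 2]
q=4: [-13, 3, 20, 20]
Optimal cycle mean attained by: cycle 1->3->1, total 1 + 9, length 2.
Answer: λ = 5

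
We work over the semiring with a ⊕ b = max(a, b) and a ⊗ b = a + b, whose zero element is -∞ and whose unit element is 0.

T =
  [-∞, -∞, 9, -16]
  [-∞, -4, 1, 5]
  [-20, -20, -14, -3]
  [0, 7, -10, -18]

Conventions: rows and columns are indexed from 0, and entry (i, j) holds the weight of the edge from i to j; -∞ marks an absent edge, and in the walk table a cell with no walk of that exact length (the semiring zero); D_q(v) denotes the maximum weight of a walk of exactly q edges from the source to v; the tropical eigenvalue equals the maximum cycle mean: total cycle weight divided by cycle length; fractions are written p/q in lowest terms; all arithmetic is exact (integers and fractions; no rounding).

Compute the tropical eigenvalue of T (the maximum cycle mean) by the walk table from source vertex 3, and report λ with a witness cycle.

q=0: [-∞, -∞, -∞, 0]
q=1: [0, 7, -10, -18]
q=2: [-18, 3, 9, 12]
q=3: [12, 19, 4, 8]
q=4: [8, 15, 21, 24]
Optimal cycle mean attained by: cycle 1->3->1, total 5 + 7, length 2.
Answer: λ = 6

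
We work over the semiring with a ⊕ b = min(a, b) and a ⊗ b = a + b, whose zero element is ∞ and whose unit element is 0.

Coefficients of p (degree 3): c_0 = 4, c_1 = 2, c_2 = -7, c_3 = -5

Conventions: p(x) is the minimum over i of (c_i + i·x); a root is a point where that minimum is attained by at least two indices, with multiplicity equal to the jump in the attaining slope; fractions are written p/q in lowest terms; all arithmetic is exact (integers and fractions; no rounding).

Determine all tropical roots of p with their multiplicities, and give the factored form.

hull edge (i=0, c=4) to (i=2, c=-7): slope -11/2, span 2
hull edge (i=2, c=-7) to (i=3, c=-5): slope 2, span 1
Factored form: p(x) = -5 ⊗ (x ⊕ (-2)) ⊗ (x ⊕ 11/2) ⊗ (x ⊕ 11/2)
Answer: roots = -2 (mult 1), 11/2 (mult 2)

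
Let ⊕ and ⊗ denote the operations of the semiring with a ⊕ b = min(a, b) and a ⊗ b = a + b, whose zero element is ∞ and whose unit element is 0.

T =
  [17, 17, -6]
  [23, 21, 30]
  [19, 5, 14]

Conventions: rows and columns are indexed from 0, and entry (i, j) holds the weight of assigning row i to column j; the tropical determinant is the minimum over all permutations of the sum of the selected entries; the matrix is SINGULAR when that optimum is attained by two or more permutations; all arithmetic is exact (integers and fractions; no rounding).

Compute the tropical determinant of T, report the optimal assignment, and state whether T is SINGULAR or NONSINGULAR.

σ = (0, 1, 2): 17 + 21 + 14 = 52
σ = (0, 2, 1): 17 + 30 + 5 = 52
σ = (1, 0, 2): 17 + 23 + 14 = 54
σ = (1, 2, 0): 17 + 30 + 19 = 66
σ = (2, 0, 1): (-6) + 23 + 5 = 22
σ = (2, 1, 0): (-6) + 21 + 19 = 34
Optimal value attained by: σ = (2, 0, 1).
Answer: det⊕(T) = 22; verdict: NONSINGULAR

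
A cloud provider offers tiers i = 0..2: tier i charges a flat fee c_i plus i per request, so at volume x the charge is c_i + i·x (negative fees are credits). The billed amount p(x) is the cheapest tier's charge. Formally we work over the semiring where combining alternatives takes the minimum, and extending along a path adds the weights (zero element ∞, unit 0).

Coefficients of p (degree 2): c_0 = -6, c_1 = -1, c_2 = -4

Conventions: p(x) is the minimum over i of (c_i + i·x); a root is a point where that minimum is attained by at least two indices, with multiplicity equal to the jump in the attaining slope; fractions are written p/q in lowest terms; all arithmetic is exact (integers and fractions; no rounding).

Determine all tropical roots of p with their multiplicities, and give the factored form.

hull edge (i=0, c=-6) to (i=2, c=-4): slope 1, span 2
Factored form: p(x) = -4 ⊗ (x ⊕ (-1)) ⊗ (x ⊕ (-1))
Answer: roots = -1 (mult 2)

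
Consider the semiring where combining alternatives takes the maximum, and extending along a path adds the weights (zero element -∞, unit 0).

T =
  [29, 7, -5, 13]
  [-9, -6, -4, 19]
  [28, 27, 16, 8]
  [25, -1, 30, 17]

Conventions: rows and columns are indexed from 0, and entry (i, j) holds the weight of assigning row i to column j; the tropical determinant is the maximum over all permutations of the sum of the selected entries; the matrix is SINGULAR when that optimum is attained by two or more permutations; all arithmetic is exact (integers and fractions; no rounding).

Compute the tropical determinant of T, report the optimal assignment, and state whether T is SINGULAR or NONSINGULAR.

σ = (0, 1, 2, 3): 29 + (-6) + 16 + 17 = 56
σ = (0, 1, 3, 2): 29 + (-6) + 8 + 30 = 61
σ = (0, 2, 1, 3): 29 + (-4) + 27 + 17 = 69
σ = (0, 2, 3, 1): 29 + (-4) + 8 + (-1) = 32
σ = (0, 3, 1, 2): 29 + 19 + 27 + 30 = 105
σ = (0, 3, 2, 1): 29 + 19 + 16 + (-1) = 63
σ = (1, 0, 2, 3): 7 + (-9) + 16 + 17 = 31
σ = (1, 0, 3, 2): 7 + (-9) + 8 + 30 = 36
σ = (1, 2, 0, 3): 7 + (-4) + 28 + 17 = 48
σ = (1, 2, 3, 0): 7 + (-4) + 8 + 25 = 36
σ = (1, 3, 0, 2): 7 + 19 + 28 + 30 = 84
σ = (1, 3, 2, 0): 7 + 19 + 16 + 25 = 67
σ = (2, 0, 1, 3): (-5) + (-9) + 27 + 17 = 30
σ = (2, 0, 3, 1): (-5) + (-9) + 8 + (-1) = -7
σ = (2, 1, 0, 3): (-5) + (-6) + 28 + 17 = 34
σ = (2, 1, 3, 0): (-5) + (-6) + 8 + 25 = 22
σ = (2, 3, 0, 1): (-5) + 19 + 28 + (-1) = 41
σ = (2, 3, 1, 0): (-5) + 19 + 27 + 25 = 66
σ = (3, 0, 1, 2): 13 + (-9) + 27 + 30 = 61
σ = (3, 0, 2, 1): 13 + (-9) + 16 + (-1) = 19
σ = (3, 1, 0, 2): 13 + (-6) + 28 + 30 = 65
σ = (3, 1, 2, 0): 13 + (-6) + 16 + 25 = 48
σ = (3, 2, 0, 1): 13 + (-4) + 28 + (-1) = 36
σ = (3, 2, 1, 0): 13 + (-4) + 27 + 25 = 61
Optimal value attained by: σ = (0, 3, 1, 2).
Answer: det⊕(T) = 105; verdict: NONSINGULAR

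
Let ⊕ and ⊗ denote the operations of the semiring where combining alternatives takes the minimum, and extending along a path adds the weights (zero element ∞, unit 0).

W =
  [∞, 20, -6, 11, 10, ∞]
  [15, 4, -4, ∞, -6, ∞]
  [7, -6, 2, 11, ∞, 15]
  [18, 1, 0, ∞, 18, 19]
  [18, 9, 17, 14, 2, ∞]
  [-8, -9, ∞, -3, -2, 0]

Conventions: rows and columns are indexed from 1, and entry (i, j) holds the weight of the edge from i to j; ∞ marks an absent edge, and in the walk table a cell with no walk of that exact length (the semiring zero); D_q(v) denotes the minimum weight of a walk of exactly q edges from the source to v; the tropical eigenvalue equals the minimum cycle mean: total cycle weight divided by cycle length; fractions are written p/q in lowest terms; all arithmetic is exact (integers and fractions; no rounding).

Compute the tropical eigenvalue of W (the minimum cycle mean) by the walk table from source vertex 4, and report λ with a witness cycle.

q=0: [∞, ∞, ∞, 0, ∞, ∞]
q=1: [18, 1, 0, ∞, 18, 19]
q=2: [7, -6, -3, 11, -5, 15]
q=3: [4, -9, -10, 8, -12, 12]
q=4: [-3, -16, -13, 1, -15, 5]
q=5: [-6, -19, -20, -2, -22, 2]
q=6: [-13, -26, -23, -9, -25, -5]
Optimal cycle mean attained by: cycle 2->3->2, total (-4) + (-6), length 2.
Answer: λ = -5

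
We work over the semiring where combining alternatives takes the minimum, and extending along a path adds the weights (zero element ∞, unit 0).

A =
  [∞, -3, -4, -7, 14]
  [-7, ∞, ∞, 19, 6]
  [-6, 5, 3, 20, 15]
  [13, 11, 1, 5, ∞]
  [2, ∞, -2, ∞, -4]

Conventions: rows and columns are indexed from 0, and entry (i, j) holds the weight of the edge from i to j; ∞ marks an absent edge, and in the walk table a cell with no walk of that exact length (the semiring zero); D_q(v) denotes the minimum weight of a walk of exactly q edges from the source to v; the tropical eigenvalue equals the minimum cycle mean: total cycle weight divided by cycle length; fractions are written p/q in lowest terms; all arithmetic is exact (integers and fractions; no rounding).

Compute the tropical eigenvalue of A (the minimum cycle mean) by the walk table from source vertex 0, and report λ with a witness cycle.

q=0: [0, ∞, ∞, ∞, ∞]
q=1: [∞, -3, -4, -7, 14]
q=2: [-10, 1, -6, -2, 3]
q=3: [-12, -13, -14, -17, -1]
q=4: [-20, -15, -16, -19, -7]
q=5: [-22, -23, -24, -27, -11]
Optimal cycle mean attained by: cycle 0->1->0, total (-3) + (-7), length 2.
Answer: λ = -5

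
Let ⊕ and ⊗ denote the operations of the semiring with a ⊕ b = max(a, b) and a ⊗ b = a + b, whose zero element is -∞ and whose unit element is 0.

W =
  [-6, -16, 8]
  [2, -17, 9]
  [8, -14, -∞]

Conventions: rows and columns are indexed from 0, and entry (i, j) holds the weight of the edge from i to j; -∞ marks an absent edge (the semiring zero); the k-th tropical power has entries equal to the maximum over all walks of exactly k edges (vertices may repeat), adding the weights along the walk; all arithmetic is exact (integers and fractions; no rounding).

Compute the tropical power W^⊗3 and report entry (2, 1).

W^⊗2:
  [16, -6, 2]
  [17, -5, 10]
  [2, -8, 16]
W^⊗3:
  [10, 0, 24]
  [18, 1, 25]
  [24, 2, 10]
Key observation: the optimum is the walk 2->0->2->1, with weight 8 + 8 + (-14) = 2.
Optimal value attained by: walk 2->0->2->1.
Answer: (W^⊗3)[2][1] = 2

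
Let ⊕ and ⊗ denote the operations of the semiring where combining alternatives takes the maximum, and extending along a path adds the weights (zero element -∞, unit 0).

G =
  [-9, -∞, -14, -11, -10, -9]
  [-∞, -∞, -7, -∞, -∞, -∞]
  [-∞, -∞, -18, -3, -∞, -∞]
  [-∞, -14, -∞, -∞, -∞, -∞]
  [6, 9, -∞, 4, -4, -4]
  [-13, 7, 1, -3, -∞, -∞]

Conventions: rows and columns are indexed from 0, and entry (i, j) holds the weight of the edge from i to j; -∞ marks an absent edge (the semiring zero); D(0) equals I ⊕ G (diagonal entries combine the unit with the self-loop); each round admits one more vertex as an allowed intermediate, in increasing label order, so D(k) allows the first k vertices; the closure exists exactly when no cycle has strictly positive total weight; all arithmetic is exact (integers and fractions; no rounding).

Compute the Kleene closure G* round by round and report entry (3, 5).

D(0):
  [0, -∞, -14, -11, -10, -9]
  [-∞, 0, -7, -∞, -∞, -∞]
  [-∞, -∞, 0, -3, -∞, -∞]
  [-∞, -14, -∞, 0, -∞, -∞]
  [6, 9, -∞, 4, 0, -4]
  [-13, 7, 1, -3, -∞, 0]
D(1):
  [0, -∞, -14, -11, -10, -9]
  [-∞, 0, -7, -∞, -∞, -∞]
  [-∞, -∞, 0, -3, -∞, -∞]
  [-∞, -14, -∞, 0, -∞, -∞]
  [6, 9, -8, 4, 0, -3]
  [-13, 7, 1, -3, -23, 0]
D(2):
  [0, -∞, -14, -11, -10, -9]
  [-∞, 0, -7, -∞, -∞, -∞]
  [-∞, -∞, 0, -3, -∞, -∞]
  [-∞, -14, -21, 0, -∞, -∞]
  [6, 9, 2, 4, 0, -3]
  [-13, 7, 1, -3, -23, 0]
D(3):
  [0, -∞, -14, -11, -10, -9]
  [-∞, 0, -7, -10, -∞, -∞]
  [-∞, -∞, 0, -3, -∞, -∞]
  [-∞, -14, -21, 0, -∞, -∞]
  [6, 9, 2, 4, 0, -3]
  [-13, 7, 1, -2, -23, 0]
D(4):
  [0, -25, -14, -11, -10, -9]
  [-∞, 0, -7, -10, -∞, -∞]
  [-∞, -17, 0, -3, -∞, -∞]
  [-∞, -14, -21, 0, -∞, -∞]
  [6, 9, 2, 4, 0, -3]
  [-13, 7, 1, -2, -23, 0]
D(5):
  [0, -1, -8, -6, -10, -9]
  [-∞, 0, -7, -10, -∞, -∞]
  [-∞, -17, 0, -3, -∞, -∞]
  [-∞, -14, -21, 0, -∞, -∞]
  [6, 9, 2, 4, 0, -3]
  [-13, 7, 1, -2, -23, 0]
D(6):
  [0, -1, -8, -6, -10, -9]
  [-∞, 0, -7, -10, -∞, -∞]
  [-∞, -17, 0, -3, -∞, -∞]
  [-∞, -14, -21, 0, -∞, -∞]
  [6, 9, 2, 4, 0, -3]
  [-13, 7, 1, -2, -23, 0]
Answer: G*[3][5] = -∞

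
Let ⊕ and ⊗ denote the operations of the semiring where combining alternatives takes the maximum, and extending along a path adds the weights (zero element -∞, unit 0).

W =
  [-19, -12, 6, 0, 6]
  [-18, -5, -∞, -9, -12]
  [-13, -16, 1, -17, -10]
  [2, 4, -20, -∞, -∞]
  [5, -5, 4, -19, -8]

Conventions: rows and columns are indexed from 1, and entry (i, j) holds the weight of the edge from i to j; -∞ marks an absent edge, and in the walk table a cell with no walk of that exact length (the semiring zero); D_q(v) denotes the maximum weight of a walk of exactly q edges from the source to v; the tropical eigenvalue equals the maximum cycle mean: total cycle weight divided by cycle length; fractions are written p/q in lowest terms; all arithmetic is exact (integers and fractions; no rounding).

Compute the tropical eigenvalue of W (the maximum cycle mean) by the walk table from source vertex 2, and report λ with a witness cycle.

q=0: [-∞, 0, -∞, -∞, -∞]
q=1: [-18, -5, -∞, -9, -12]
q=2: [-7, -5, -8, -14, -12]
q=3: [-7, -10, -1, -7, -1]
q=4: [4, -3, 3, -7, -1]
q=5: [4, -3, 10, 4, 10]
Optimal cycle mean attained by: cycle 1->5->1, total 6 + 5, length 2.
Answer: λ = 11/2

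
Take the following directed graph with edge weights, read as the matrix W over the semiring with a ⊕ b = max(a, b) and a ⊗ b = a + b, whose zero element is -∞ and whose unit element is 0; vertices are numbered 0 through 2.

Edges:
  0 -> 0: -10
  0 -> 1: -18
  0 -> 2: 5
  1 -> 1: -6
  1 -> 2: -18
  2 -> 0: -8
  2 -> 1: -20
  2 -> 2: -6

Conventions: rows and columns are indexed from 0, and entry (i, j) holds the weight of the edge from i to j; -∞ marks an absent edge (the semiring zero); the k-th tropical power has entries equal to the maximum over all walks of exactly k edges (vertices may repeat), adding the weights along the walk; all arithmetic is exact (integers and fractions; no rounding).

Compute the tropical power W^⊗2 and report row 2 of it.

W^⊗2:
  [-3, -15, -1]
  [-26, -12, -24]
  [-14, -26, -3]
Answer: row 2 of W^⊗2 = [-14, -26, -3]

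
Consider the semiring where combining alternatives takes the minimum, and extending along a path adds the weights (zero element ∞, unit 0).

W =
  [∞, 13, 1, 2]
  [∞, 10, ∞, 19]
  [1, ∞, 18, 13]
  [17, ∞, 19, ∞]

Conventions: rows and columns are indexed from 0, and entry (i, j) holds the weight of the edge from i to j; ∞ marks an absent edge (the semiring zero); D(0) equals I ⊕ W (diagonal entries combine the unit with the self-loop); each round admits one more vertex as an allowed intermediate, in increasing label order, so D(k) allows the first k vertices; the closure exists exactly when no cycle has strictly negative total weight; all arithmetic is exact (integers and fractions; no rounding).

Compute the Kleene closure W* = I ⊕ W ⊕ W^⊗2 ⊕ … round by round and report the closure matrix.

D(0):
  [0, 13, 1, 2]
  [∞, 0, ∞, 19]
  [1, ∞, 0, 13]
  [17, ∞, 19, 0]
D(1):
  [0, 13, 1, 2]
  [∞, 0, ∞, 19]
  [1, 14, 0, 3]
  [17, 30, 18, 0]
D(2):
  [0, 13, 1, 2]
  [∞, 0, ∞, 19]
  [1, 14, 0, 3]
  [17, 30, 18, 0]
D(3):
  [0, 13, 1, 2]
  [∞, 0, ∞, 19]
  [1, 14, 0, 3]
  [17, 30, 18, 0]
D(4):
  [0, 13, 1, 2]
  [36, 0, 37, 19]
  [1, 14, 0, 3]
  [17, 30, 18, 0]
Answer: W* = [[0, 13, 1, 2], [36, 0, 37, 19], [1, 14, 0, 3], [17, 30, 18, 0]]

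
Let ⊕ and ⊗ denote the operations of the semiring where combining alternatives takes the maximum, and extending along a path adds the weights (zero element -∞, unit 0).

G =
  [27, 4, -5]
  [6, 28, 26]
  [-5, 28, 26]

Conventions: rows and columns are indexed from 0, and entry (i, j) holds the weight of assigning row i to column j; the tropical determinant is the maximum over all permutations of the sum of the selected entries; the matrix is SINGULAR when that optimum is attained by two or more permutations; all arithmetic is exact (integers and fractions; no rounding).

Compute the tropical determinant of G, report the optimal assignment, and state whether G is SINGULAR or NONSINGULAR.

σ = (0, 1, 2): 27 + 28 + 26 = 81
σ = (0, 2, 1): 27 + 26 + 28 = 81
σ = (1, 0, 2): 4 + 6 + 26 = 36
σ = (1, 2, 0): 4 + 26 + (-5) = 25
σ = (2, 0, 1): (-5) + 6 + 28 = 29
σ = (2, 1, 0): (-5) + 28 + (-5) = 18
Optimal value attained by: σ = (0, 1, 2).
Answer: det⊕(G) = 81; verdict: SINGULAR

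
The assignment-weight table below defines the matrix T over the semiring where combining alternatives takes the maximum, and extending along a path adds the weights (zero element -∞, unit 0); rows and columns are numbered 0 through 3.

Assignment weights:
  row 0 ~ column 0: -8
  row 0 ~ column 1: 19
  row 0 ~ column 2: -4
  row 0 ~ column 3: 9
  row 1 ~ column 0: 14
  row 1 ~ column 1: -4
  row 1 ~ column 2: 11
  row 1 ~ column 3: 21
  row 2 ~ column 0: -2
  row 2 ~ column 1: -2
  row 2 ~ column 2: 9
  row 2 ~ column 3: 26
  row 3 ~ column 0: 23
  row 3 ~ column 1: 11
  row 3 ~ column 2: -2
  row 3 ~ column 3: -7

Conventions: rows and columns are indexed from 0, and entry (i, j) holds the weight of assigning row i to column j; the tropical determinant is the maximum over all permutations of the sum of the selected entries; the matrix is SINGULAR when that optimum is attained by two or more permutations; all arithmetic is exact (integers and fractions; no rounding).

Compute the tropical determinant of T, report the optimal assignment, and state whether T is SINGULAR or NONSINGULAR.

σ = (0, 1, 2, 3): (-8) + (-4) + 9 + (-7) = -10
σ = (0, 1, 3, 2): (-8) + (-4) + 26 + (-2) = 12
σ = (0, 2, 1, 3): (-8) + 11 + (-2) + (-7) = -6
σ = (0, 2, 3, 1): (-8) + 11 + 26 + 11 = 40
σ = (0, 3, 1, 2): (-8) + 21 + (-2) + (-2) = 9
σ = (0, 3, 2, 1): (-8) + 21 + 9 + 11 = 33
σ = (1, 0, 2, 3): 19 + 14 + 9 + (-7) = 35
σ = (1, 0, 3, 2): 19 + 14 + 26 + (-2) = 57
σ = (1, 2, 0, 3): 19 + 11 + (-2) + (-7) = 21
σ = (1, 2, 3, 0): 19 + 11 + 26 + 23 = 79
σ = (1, 3, 0, 2): 19 + 21 + (-2) + (-2) = 36
σ = (1, 3, 2, 0): 19 + 21 + 9 + 23 = 72
σ = (2, 0, 1, 3): (-4) + 14 + (-2) + (-7) = 1
σ = (2, 0, 3, 1): (-4) + 14 + 26 + 11 = 47
σ = (2, 1, 0, 3): (-4) + (-4) + (-2) + (-7) = -17
σ = (2, 1, 3, 0): (-4) + (-4) + 26 + 23 = 41
σ = (2, 3, 0, 1): (-4) + 21 + (-2) + 11 = 26
σ = (2, 3, 1, 0): (-4) + 21 + (-2) + 23 = 38
σ = (3, 0, 1, 2): 9 + 14 + (-2) + (-2) = 19
σ = (3, 0, 2, 1): 9 + 14 + 9 + 11 = 43
σ = (3, 1, 0, 2): 9 + (-4) + (-2) + (-2) = 1
σ = (3, 1, 2, 0): 9 + (-4) + 9 + 23 = 37
σ = (3, 2, 0, 1): 9 + 11 + (-2) + 11 = 29
σ = (3, 2, 1, 0): 9 + 11 + (-2) + 23 = 41
Optimal value attained by: σ = (1, 2, 3, 0).
Answer: det⊕(T) = 79; verdict: NONSINGULAR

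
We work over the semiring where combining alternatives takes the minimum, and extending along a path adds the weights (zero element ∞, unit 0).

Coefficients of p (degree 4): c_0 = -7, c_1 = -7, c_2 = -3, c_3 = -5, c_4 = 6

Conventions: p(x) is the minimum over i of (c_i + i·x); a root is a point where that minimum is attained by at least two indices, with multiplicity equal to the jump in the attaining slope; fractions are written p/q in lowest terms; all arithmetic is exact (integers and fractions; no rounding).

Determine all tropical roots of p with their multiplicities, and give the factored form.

hull edge (i=0, c=-7) to (i=1, c=-7): slope 0, span 1
hull edge (i=1, c=-7) to (i=3, c=-5): slope 1, span 2
hull edge (i=3, c=-5) to (i=4, c=6): slope 11, span 1
Factored form: p(x) = 6 ⊗ (x ⊕ (-11)) ⊗ (x ⊕ (-1)) ⊗ (x ⊕ (-1)) ⊗ (x ⊕ 0)
Answer: roots = -11 (mult 1), -1 (mult 2), 0 (mult 1)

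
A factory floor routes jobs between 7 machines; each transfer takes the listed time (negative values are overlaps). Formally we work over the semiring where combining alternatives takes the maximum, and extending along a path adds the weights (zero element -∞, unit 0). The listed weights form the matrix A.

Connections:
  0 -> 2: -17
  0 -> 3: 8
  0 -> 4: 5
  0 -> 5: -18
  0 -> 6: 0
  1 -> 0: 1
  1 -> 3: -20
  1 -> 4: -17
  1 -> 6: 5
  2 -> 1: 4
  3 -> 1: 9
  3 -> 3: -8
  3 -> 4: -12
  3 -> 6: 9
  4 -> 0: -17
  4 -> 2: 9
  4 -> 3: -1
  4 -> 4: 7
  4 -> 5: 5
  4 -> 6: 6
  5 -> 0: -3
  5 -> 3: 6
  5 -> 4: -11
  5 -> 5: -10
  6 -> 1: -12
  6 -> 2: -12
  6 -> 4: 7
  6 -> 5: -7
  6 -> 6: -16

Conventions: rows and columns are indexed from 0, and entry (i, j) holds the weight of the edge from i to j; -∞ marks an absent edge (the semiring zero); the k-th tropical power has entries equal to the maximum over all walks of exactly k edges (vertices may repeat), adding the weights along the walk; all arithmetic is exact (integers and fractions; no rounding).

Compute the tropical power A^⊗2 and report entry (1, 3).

A^⊗2:
  [-12, 17, 14, 4, 12, 10, 17]
  [-34, -7, -7, 9, 12, -2, 1]
  [5, -∞, -∞, -16, -13, -∞, 9]
  [10, 1, -3, -11, 16, 2, 14]
  [2, 13, 16, 11, 14, 12, 13]
  [-13, 15, -2, 5, 2, -6, 15]
  [-10, -8, 16, 6, 14, 12, 13]
Key observation: the optimum is the walk 1->0->3, with weight 1 + 8 = 9.
Optimal value attained by: walk 1->0->3.
Answer: (A^⊗2)[1][3] = 9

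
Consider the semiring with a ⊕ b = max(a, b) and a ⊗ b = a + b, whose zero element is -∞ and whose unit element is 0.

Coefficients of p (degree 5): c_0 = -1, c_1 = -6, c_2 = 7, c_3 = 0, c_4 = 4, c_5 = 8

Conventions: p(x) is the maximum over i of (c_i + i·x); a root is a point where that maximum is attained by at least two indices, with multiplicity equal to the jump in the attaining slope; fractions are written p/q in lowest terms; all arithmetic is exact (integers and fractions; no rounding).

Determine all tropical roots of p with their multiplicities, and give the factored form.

hull edge (i=0, c=-1) to (i=2, c=7): slope 4, span 2
hull edge (i=2, c=7) to (i=5, c=8): slope 1/3, span 3
Factored form: p(x) = 8 ⊗ (x ⊕ (-4)) ⊗ (x ⊕ (-4)) ⊗ (x ⊕ (-1/3)) ⊗ (x ⊕ (-1/3)) ⊗ (x ⊕ (-1/3))
Answer: roots = -4 (mult 2), -1/3 (mult 3)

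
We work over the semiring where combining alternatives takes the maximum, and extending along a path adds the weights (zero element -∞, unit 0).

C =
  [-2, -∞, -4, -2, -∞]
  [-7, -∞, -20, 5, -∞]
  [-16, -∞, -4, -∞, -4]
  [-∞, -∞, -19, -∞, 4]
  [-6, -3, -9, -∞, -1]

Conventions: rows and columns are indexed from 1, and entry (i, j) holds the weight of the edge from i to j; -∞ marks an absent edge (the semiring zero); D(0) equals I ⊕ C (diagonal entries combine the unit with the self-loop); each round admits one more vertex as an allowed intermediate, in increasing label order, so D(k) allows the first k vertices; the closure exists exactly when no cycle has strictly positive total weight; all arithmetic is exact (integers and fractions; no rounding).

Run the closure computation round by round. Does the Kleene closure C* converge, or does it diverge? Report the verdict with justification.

D(0):
  [0, -∞, -4, -2, -∞]
  [-7, 0, -20, 5, -∞]
  [-16, -∞, 0, -∞, -4]
  [-∞, -∞, -19, 0, 4]
  [-6, -3, -9, -∞, 0]
D(1):
  [0, -∞, -4, -2, -∞]
  [-7, 0, -11, 5, -∞]
  [-16, -∞, 0, -18, -4]
  [-∞, -∞, -19, 0, 4]
  [-6, -3, -9, -8, 0]
D(2):
  [0, -∞, -4, -2, -∞]
  [-7, 0, -11, 5, -∞]
  [-16, -∞, 0, -18, -4]
  [-∞, -∞, -19, 0, 4]
  [-6, -3, -9, 2, 0]
D(3):
  [0, -∞, -4, -2, -8]
  [-7, 0, -11, 5, -15]
  [-16, -∞, 0, -18, -4]
  [-35, -∞, -19, 0, 4]
  [-6, -3, -9, 2, 0]
Detection: at round 4, diagonal entry (5, 5) turns strictly positive.
Key observation: the cycle 5->2->4->5 has total weight (-3) + 5 + 4, which is strictly positive.
Answer: DIVERGES — positive cycle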